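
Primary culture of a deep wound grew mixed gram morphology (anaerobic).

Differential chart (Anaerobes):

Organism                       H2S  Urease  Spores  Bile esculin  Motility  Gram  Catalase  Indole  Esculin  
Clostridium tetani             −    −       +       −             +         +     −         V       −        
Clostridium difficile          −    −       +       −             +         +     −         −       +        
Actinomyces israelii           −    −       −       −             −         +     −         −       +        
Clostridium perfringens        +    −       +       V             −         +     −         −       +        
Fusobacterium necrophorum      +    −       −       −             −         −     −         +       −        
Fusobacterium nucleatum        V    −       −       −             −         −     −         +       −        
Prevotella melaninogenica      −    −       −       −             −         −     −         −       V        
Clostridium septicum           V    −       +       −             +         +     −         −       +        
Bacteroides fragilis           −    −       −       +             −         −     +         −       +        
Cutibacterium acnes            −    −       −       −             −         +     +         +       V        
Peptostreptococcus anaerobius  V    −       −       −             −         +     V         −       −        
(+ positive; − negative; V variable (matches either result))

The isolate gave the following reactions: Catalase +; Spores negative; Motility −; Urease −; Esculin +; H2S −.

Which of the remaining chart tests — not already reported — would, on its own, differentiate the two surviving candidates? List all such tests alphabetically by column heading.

Urease −: all 11 remaining candidates are consistent.
Catalase +: excludes 8 organisms — 3 left.
Spores −: all 3 remaining candidates are consistent.
H2S −: all 3 remaining candidates are consistent.
Motility −: all 3 remaining candidates are consistent.
Esculin +: excludes Peptostreptococcus anaerobius — 2 left.
Two candidates remain: Bacteroides fragilis and Cutibacterium acnes.
  Bile esculin: Bacteroides fragilis +, Cutibacterium acnes − — discriminates.
  Gram: Bacteroides fragilis −, Cutibacterium acnes + — discriminates.
  Indole: Bacteroides fragilis −, Cutibacterium acnes + — discriminates.

Bile esculin, Gram, Indole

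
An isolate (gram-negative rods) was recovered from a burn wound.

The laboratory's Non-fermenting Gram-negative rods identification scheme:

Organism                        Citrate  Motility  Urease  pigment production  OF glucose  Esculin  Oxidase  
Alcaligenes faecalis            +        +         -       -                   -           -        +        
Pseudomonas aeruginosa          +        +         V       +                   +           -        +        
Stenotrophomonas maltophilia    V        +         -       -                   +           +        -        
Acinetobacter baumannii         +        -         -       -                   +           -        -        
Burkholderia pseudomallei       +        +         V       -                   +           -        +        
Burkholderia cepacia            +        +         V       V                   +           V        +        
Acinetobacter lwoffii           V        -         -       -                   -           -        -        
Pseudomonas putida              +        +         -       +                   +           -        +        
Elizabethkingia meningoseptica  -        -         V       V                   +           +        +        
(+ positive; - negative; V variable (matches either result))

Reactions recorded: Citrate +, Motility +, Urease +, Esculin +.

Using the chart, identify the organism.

Burkholderia cepacia

Motility +: excludes Acinetobacter baumannii, Acinetobacter lwoffii, Elizabethkingia meningoseptica — 6 left.
Urease +: excludes Alcaligenes faecalis, Stenotrophomonas maltophilia, Pseudomonas putida — 3 left.
Citrate +: all 3 remaining candidates are consistent.
Esculin +: excludes Pseudomonas aeruginosa, Burkholderia pseudomallei — 1 left.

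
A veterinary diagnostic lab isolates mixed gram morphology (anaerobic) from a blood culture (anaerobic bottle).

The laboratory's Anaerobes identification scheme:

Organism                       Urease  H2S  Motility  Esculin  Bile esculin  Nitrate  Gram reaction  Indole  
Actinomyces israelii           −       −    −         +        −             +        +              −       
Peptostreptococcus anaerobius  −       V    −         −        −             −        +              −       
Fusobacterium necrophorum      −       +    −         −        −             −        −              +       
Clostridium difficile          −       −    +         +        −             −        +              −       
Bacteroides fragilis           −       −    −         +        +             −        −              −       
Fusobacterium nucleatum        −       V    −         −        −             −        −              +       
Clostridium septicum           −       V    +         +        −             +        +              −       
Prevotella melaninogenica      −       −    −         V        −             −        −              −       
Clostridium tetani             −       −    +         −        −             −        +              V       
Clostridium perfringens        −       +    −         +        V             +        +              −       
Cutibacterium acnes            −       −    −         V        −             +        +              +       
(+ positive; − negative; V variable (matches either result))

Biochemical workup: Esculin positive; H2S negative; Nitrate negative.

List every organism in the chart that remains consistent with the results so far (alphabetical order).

H2S −: excludes Fusobacterium necrophorum, Clostridium perfringens — 9 left.
Esculin +: excludes Peptostreptococcus anaerobius, Fusobacterium nucleatum, Clostridium tetani — 6 left.
Nitrate −: excludes Actinomyces israelii, Clostridium septicum, Cutibacterium acnes — 3 left.

Bacteroides fragilis, Clostridium difficile, Prevotella melaninogenica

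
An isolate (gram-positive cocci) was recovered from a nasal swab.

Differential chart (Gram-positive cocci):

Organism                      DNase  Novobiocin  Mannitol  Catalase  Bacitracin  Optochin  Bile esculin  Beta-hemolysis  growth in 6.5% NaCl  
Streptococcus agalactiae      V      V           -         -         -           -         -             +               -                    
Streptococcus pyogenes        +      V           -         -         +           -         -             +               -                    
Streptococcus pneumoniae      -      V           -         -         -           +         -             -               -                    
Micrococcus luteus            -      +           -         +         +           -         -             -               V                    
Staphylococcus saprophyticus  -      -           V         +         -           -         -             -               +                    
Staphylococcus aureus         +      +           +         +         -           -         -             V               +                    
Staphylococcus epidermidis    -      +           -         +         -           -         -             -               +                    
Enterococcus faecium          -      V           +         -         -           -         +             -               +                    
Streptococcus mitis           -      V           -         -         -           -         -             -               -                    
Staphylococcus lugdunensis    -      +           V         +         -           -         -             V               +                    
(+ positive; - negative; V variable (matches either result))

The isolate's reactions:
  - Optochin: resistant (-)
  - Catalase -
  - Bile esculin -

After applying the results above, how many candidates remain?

3

Catalase -: excludes 5 organisms — 5 left.
Bile esculin -: excludes Enterococcus faecium — 4 left.
Optochin -: excludes Streptococcus pneumoniae — 3 left.
Still consistent: Streptococcus agalactiae, Streptococcus mitis, Streptococcus pyogenes.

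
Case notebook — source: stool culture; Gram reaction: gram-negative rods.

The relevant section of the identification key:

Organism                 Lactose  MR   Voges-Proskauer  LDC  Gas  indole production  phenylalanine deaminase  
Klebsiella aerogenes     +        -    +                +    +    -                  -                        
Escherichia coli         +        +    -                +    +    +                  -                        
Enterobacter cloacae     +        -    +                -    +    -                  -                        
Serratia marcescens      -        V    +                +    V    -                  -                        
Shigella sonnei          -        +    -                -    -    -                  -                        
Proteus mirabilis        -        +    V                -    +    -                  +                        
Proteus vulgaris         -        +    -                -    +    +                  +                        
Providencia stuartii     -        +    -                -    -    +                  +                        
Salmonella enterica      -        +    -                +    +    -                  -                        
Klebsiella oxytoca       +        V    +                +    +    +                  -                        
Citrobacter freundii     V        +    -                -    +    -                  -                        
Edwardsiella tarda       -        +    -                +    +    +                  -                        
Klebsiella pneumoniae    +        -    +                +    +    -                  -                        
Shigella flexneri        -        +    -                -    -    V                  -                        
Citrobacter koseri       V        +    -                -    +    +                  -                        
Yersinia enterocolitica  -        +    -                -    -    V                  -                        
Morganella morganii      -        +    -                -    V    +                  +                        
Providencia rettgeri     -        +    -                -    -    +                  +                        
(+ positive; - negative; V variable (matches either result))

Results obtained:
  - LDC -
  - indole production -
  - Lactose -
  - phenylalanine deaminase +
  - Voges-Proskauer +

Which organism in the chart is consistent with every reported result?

Proteus mirabilis

LDC -: excludes 7 organisms — 11 left.
phenylalanine deaminase +: excludes 6 organisms — 5 left.
Lactose -: all 5 remaining candidates are consistent.
Voges-Proskauer +: excludes Proteus vulgaris, Providencia stuartii, Morganella morganii, Providencia rettgeri — 1 left.
indole production -: the one remaining candidate is consistent.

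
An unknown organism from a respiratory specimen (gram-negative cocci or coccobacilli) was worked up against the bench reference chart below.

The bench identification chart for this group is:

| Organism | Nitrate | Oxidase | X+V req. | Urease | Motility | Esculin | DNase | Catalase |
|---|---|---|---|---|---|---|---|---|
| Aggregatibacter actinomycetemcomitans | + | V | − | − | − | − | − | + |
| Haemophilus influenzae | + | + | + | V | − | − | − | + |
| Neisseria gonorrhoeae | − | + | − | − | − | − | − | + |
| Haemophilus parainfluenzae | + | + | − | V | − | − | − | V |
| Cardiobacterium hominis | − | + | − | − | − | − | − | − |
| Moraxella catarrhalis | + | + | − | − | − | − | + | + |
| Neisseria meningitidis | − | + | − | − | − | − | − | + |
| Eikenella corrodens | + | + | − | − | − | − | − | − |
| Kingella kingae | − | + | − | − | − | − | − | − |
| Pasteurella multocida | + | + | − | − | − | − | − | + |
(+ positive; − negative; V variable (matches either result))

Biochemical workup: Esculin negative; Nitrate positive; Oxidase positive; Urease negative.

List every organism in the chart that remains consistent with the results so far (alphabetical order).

Oxidase +: all 10 remaining candidates are consistent.
Urease −: all 10 remaining candidates are consistent.
Esculin −: all 10 remaining candidates are consistent.
Nitrate +: excludes Neisseria gonorrhoeae, Cardiobacterium hominis, Neisseria meningitidis, Kingella kingae — 6 left.

Aggregatibacter actinomycetemcomitans, Eikenella corrodens, Haemophilus influenzae, Haemophilus parainfluenzae, Moraxella catarrhalis, Pasteurella multocida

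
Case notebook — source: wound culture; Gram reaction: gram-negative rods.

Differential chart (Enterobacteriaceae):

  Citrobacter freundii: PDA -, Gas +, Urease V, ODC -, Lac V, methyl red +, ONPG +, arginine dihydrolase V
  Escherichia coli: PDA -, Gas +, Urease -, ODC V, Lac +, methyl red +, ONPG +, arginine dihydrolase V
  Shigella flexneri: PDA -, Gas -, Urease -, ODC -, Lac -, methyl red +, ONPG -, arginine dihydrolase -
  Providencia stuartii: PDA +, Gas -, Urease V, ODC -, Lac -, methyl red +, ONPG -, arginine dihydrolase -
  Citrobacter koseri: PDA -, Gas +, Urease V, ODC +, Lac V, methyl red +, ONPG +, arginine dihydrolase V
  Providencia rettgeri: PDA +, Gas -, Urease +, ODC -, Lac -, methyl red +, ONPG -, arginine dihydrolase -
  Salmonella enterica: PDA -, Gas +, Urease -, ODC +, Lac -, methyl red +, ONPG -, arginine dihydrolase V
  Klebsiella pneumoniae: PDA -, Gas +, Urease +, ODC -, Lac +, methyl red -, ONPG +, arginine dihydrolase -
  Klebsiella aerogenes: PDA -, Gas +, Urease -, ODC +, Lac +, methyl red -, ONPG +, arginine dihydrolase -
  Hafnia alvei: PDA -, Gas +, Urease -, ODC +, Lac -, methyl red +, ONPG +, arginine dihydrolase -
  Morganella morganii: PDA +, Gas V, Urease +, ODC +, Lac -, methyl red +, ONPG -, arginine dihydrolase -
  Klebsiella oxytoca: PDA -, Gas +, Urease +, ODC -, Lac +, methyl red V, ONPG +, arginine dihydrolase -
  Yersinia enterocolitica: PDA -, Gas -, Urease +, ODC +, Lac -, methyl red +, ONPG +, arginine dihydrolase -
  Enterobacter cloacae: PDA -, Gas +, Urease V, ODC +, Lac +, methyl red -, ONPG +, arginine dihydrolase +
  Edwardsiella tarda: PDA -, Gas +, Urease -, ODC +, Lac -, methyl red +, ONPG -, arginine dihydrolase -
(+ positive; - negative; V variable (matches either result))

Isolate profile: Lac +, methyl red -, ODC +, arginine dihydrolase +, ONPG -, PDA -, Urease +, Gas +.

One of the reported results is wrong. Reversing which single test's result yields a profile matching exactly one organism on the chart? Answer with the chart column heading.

As reported, no row in the chart matches all 8 reactions.
Reversing PDA → still no organism matches.
Reversing ONPG (to +) → unique match: Enterobacter cloacae.
Reversing ODC → still no organism matches.
Reversing arginine dihydrolase → still no organism matches.
Reversing methyl red → still no organism matches.
Reversing Urease → still no organism matches.
Reversing Gas → still no organism matches.
Reversing Lac → still no organism matches.

ONPG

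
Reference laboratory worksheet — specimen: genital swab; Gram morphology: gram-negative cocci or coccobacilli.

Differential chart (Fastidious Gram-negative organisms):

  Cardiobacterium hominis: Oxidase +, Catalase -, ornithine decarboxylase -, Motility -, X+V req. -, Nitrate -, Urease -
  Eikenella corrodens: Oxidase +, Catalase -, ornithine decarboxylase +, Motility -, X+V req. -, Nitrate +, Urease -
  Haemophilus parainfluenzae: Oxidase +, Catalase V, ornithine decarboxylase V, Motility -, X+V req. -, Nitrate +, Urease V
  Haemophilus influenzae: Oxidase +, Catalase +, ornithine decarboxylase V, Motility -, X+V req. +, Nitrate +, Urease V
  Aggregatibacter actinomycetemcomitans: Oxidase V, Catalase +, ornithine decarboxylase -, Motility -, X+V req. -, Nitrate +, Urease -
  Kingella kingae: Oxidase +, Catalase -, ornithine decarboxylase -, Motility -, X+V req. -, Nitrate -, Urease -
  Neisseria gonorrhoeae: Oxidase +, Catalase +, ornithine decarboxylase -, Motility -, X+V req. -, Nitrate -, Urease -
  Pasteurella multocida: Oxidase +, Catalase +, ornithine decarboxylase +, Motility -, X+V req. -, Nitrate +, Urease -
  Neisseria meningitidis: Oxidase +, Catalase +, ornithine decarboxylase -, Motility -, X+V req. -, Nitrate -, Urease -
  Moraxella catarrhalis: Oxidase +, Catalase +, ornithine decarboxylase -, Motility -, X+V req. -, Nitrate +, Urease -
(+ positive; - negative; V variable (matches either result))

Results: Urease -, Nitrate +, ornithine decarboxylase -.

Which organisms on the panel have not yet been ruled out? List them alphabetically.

Urease -: all 10 remaining candidates are consistent.
ornithine decarboxylase -: excludes Eikenella corrodens, Pasteurella multocida — 8 left.
Nitrate +: excludes Cardiobacterium hominis, Kingella kingae, Neisseria gonorrhoeae, Neisseria meningitidis — 4 left.

Aggregatibacter actinomycetemcomitans, Haemophilus influenzae, Haemophilus parainfluenzae, Moraxella catarrhalis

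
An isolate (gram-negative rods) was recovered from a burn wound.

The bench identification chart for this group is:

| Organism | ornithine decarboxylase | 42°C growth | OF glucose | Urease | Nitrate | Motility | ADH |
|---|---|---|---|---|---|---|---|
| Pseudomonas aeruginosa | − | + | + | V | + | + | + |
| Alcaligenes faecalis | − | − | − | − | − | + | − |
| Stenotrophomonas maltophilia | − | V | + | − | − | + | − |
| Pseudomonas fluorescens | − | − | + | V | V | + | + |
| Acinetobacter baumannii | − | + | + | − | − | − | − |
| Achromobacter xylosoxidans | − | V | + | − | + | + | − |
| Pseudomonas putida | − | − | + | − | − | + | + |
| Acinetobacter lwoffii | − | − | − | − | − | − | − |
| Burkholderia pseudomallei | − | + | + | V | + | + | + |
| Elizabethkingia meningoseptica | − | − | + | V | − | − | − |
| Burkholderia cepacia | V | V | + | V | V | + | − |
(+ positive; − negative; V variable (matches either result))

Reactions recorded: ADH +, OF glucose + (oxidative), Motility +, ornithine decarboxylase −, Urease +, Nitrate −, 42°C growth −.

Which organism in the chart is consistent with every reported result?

Pseudomonas fluorescens

OF glucose +: excludes Alcaligenes faecalis, Acinetobacter lwoffii — 9 left.
Motility +: excludes Acinetobacter baumannii, Elizabethkingia meningoseptica — 7 left.
ornithine decarboxylase −: all 7 remaining candidates are consistent.
Nitrate −: excludes Pseudomonas aeruginosa, Achromobacter xylosoxidans, Burkholderia pseudomallei — 4 left.
Urease +: excludes Stenotrophomonas maltophilia, Pseudomonas putida — 2 left.
ADH +: excludes Burkholderia cepacia — 1 left.
42°C growth −: the one remaining candidate is consistent.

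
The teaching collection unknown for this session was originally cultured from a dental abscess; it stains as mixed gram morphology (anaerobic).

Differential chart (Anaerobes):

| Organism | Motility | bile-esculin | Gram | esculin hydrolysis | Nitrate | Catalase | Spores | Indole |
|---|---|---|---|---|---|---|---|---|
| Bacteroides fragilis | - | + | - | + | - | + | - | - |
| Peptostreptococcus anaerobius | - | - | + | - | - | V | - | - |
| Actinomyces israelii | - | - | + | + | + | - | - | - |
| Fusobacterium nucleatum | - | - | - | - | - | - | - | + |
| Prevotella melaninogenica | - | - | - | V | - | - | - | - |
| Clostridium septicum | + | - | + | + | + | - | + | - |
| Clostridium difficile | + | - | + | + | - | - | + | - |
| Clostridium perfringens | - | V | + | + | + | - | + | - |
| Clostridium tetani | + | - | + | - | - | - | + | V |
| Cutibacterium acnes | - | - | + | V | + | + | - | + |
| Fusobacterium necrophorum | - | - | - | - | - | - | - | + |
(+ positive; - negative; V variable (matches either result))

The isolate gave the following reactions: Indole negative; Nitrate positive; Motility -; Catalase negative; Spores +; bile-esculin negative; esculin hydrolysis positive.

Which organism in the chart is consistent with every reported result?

Motility -: excludes Clostridium septicum, Clostridium difficile, Clostridium tetani — 8 left.
Spores +: excludes 7 organisms — 1 left.
Indole -: the one remaining candidate is consistent.
Catalase -: the one remaining candidate is consistent.
esculin hydrolysis +: the one remaining candidate is consistent.
Nitrate +: the one remaining candidate is consistent.
bile-esculin -: the one remaining candidate is consistent.

Clostridium perfringens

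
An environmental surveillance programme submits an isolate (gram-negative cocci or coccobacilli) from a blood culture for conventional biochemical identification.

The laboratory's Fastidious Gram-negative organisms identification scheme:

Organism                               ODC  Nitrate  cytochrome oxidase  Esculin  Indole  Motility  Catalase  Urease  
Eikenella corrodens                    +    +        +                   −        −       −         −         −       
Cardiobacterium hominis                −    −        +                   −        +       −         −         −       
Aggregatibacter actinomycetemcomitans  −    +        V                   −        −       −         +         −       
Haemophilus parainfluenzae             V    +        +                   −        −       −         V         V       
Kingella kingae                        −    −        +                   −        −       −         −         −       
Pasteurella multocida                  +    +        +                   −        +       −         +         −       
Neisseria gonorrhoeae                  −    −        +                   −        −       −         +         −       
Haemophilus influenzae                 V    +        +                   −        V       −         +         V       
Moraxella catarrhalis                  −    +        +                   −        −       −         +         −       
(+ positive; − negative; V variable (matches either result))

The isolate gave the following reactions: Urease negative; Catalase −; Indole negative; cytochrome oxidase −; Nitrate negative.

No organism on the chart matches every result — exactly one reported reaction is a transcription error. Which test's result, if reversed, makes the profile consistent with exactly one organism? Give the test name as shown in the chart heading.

cytochrome oxidase

As reported, no row in the chart matches all 5 reactions.
Reversing Indole → still no organism matches.
Reversing Urease → still no organism matches.
Reversing cytochrome oxidase (to +) → unique match: Kingella kingae.
Reversing Catalase → still no organism matches.
Reversing Nitrate → still no organism matches.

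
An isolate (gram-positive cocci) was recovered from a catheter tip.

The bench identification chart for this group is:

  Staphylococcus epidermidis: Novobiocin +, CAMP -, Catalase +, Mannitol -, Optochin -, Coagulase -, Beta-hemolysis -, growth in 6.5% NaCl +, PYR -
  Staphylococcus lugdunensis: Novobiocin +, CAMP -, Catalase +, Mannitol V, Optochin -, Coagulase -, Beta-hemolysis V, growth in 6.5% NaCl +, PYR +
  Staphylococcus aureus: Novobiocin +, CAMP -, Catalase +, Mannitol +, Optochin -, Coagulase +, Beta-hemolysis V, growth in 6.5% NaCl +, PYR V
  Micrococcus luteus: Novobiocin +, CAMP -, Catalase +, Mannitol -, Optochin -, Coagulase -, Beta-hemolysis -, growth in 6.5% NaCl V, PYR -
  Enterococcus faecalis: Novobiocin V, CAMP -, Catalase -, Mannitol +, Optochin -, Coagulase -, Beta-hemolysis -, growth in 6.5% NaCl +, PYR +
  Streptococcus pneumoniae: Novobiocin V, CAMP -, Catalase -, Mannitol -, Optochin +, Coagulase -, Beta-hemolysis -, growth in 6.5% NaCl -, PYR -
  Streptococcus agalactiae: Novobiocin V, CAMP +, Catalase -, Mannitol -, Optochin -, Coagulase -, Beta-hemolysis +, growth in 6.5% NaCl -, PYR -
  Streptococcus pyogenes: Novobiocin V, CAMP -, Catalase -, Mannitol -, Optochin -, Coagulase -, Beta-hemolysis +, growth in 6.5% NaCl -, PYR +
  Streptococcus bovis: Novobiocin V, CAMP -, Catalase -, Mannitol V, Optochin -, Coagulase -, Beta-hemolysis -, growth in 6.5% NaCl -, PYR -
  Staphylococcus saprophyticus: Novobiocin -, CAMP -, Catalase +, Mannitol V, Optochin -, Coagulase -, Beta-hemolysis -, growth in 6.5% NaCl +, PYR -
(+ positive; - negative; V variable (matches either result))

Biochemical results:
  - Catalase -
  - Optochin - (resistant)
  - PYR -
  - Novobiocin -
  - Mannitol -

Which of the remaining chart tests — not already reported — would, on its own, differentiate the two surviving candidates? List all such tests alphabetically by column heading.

Beta-hemolysis, CAMP

Optochin -: excludes Streptococcus pneumoniae — 9 left.
Novobiocin -: excludes Staphylococcus epidermidis, Staphylococcus lugdunensis, Staphylococcus aureus, Micrococcus luteus — 5 left.
PYR -: excludes Enterococcus faecalis, Streptococcus pyogenes — 3 left.
Mannitol -: all 3 remaining candidates are consistent.
Catalase -: excludes Staphylococcus saprophyticus — 2 left.
Two candidates remain: Streptococcus agalactiae and Streptococcus bovis.
  CAMP: Streptococcus agalactiae +, Streptococcus bovis - — discriminates.
  Coagulase: - vs - — same for both, does not separate.
  Beta-hemolysis: Streptococcus agalactiae +, Streptococcus bovis - — discriminates.
  growth in 6.5% NaCl: - vs - — same for both, does not separate.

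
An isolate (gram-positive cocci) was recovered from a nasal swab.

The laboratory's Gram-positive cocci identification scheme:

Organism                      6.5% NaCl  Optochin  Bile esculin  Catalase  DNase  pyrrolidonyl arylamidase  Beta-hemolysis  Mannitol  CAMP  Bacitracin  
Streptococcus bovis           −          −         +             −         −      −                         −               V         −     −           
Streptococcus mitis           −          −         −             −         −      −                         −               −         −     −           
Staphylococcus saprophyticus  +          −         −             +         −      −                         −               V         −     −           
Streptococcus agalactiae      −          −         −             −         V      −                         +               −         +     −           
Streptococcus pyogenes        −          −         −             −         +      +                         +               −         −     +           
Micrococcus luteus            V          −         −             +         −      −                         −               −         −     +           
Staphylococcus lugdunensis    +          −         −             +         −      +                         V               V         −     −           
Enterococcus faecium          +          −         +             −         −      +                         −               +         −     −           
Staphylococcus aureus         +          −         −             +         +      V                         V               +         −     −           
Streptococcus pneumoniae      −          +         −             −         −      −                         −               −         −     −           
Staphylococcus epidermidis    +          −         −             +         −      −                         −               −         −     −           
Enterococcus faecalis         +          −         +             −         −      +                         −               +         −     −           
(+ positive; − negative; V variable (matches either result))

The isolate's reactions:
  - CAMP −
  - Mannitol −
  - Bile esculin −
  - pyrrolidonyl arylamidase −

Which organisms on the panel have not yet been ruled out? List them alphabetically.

Bile esculin −: excludes Streptococcus bovis, Enterococcus faecium, Enterococcus faecalis — 9 left.
pyrrolidonyl arylamidase −: excludes Streptococcus pyogenes, Staphylococcus lugdunensis — 7 left.
CAMP −: excludes Streptococcus agalactiae — 6 left.
Mannitol −: excludes Staphylococcus aureus — 5 left.

Micrococcus luteus, Staphylococcus epidermidis, Staphylococcus saprophyticus, Streptococcus mitis, Streptococcus pneumoniae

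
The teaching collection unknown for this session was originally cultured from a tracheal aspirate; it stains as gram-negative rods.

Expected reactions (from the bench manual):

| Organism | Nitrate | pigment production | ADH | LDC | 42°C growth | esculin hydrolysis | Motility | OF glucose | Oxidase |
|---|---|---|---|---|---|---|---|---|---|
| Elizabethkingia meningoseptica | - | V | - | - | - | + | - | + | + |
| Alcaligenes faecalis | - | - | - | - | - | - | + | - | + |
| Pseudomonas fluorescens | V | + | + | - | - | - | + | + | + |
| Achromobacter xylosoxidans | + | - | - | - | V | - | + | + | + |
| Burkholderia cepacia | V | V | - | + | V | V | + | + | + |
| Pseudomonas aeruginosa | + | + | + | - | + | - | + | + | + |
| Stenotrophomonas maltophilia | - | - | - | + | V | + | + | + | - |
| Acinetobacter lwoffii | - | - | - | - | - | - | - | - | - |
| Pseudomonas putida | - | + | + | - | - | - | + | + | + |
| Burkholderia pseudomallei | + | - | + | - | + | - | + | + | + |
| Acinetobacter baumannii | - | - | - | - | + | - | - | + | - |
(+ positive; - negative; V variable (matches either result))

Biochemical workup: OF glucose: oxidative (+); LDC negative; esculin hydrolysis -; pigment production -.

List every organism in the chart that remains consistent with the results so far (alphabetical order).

esculin hydrolysis -: excludes Elizabethkingia meningoseptica, Stenotrophomonas maltophilia — 9 left.
OF glucose +: excludes Alcaligenes faecalis, Acinetobacter lwoffii — 7 left.
pigment production -: excludes Pseudomonas fluorescens, Pseudomonas aeruginosa, Pseudomonas putida — 4 left.
LDC -: excludes Burkholderia cepacia — 3 left.

Achromobacter xylosoxidans, Acinetobacter baumannii, Burkholderia pseudomallei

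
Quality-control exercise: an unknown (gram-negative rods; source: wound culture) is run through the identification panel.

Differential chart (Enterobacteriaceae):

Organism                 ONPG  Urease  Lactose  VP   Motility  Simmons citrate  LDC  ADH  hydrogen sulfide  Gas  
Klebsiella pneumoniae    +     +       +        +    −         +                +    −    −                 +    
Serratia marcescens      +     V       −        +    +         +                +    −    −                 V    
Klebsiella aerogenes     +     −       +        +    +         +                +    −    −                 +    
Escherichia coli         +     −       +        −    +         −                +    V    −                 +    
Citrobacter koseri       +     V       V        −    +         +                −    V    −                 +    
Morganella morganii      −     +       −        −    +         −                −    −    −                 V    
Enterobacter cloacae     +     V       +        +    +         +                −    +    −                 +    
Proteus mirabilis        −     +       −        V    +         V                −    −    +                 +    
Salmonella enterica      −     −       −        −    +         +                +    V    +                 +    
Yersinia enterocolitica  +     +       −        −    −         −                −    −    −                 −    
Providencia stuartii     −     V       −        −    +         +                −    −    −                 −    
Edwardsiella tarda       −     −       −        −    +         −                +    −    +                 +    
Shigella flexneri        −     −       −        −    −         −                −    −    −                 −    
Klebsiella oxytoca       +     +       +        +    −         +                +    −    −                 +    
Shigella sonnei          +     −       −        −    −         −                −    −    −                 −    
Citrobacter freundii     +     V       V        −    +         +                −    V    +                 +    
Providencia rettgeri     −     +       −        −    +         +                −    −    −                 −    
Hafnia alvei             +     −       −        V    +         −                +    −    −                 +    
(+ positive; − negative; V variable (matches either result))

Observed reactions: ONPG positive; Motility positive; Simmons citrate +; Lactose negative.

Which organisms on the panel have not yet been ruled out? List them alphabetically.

Motility +: excludes 5 organisms — 13 left.
Lactose −: excludes Klebsiella aerogenes, Escherichia coli, Enterobacter cloacae — 10 left.
Simmons citrate +: excludes Morganella morganii, Edwardsiella tarda, Hafnia alvei — 7 left.
ONPG +: excludes Proteus mirabilis, Salmonella enterica, Providencia stuartii, Providencia rettgeri — 3 left.

Citrobacter freundii, Citrobacter koseri, Serratia marcescens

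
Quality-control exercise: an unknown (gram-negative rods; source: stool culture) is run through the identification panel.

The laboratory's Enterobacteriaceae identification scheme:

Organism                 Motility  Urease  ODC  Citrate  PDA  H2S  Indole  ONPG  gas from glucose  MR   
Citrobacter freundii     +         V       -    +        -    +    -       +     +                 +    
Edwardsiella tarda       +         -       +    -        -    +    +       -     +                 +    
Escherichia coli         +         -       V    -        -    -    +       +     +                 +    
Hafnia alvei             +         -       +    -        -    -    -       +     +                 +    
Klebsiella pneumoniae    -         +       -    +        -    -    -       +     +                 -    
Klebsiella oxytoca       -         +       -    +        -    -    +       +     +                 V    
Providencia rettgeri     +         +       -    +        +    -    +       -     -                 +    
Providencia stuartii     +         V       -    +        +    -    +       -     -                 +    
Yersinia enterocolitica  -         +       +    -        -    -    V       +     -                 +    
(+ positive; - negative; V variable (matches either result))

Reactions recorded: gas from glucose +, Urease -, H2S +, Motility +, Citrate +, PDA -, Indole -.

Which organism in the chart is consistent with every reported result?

Motility +: excludes Klebsiella pneumoniae, Klebsiella oxytoca, Yersinia enterocolitica — 6 left.
Citrate +: excludes Edwardsiella tarda, Escherichia coli, Hafnia alvei — 3 left.
gas from glucose +: excludes Providencia rettgeri, Providencia stuartii — 1 left.
Indole -: the one remaining candidate is consistent.
Urease -: the one remaining candidate is consistent.
H2S +: the one remaining candidate is consistent.
PDA -: the one remaining candidate is consistent.

Citrobacter freundii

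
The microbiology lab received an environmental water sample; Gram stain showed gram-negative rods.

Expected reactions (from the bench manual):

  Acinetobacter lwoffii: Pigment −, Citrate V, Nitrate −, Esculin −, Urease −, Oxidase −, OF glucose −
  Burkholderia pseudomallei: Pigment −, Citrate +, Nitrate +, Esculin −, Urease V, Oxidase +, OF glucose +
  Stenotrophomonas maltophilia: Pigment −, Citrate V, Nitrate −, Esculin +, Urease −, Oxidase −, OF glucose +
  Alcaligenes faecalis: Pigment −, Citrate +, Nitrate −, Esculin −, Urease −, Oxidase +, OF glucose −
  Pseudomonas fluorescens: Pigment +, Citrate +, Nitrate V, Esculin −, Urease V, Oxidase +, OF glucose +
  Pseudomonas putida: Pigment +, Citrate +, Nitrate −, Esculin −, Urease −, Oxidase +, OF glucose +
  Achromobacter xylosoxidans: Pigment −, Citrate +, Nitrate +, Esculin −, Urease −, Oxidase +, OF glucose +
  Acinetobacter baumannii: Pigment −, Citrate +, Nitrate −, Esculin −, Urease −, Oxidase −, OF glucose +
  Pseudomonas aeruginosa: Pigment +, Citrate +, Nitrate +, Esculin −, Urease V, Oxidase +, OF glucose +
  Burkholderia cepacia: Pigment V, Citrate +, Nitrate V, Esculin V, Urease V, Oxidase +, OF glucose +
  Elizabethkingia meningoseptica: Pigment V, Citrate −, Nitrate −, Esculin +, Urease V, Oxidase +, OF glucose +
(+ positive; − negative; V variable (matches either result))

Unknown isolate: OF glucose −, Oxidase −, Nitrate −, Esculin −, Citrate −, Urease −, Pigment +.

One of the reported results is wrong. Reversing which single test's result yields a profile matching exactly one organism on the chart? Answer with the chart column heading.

As reported, no row in the chart matches all 7 reactions.
Reversing Nitrate → still no organism matches.
Reversing Citrate → still no organism matches.
Reversing Urease → still no organism matches.
Reversing Pigment (to −) → unique match: Acinetobacter lwoffii.
Reversing OF glucose → still no organism matches.
Reversing Oxidase → still no organism matches.
Reversing Esculin → still no organism matches.

Pigment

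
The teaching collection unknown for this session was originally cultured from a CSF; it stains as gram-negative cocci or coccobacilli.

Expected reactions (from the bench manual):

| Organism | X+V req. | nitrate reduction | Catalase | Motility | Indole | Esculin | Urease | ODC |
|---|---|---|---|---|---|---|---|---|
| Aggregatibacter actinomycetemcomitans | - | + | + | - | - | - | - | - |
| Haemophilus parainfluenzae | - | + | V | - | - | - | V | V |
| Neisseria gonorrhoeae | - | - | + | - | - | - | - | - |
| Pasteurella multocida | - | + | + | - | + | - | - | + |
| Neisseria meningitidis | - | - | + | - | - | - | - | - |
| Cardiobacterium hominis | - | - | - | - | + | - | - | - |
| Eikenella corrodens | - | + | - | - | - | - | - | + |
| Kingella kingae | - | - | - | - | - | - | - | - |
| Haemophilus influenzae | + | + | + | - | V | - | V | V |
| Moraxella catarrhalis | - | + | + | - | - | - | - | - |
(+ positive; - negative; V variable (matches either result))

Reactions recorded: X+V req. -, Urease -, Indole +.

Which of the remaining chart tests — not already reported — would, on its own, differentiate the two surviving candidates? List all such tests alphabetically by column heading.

Catalase, nitrate reduction, ODC

Indole +: excludes 7 organisms — 3 left.
X+V req. -: excludes Haemophilus influenzae — 2 left.
Urease -: all 2 remaining candidates are consistent.
Two candidates remain: Cardiobacterium hominis and Pasteurella multocida.
  nitrate reduction: Cardiobacterium hominis -, Pasteurella multocida + — discriminates.
  Catalase: Cardiobacterium hominis -, Pasteurella multocida + — discriminates.
  Motility: - vs - — same for both, does not separate.
  Esculin: - vs - — same for both, does not separate.
  ODC: Cardiobacterium hominis -, Pasteurella multocida + — discriminates.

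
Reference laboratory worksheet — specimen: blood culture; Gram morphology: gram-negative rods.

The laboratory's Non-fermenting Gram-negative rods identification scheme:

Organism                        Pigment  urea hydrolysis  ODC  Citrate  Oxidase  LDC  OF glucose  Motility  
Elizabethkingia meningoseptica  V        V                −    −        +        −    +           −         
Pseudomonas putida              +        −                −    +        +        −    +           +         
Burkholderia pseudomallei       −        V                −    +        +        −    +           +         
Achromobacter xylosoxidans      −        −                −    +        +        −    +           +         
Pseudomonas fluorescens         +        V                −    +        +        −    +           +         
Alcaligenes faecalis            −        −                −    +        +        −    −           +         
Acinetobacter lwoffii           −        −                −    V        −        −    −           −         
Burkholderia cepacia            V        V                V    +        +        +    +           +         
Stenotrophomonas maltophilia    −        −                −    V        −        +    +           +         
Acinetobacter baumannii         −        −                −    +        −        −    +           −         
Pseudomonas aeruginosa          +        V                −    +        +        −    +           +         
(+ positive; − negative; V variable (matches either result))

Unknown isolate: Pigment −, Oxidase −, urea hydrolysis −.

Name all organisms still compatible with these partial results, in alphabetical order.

Acinetobacter baumannii, Acinetobacter lwoffii, Stenotrophomonas maltophilia

Oxidase −: excludes 8 organisms — 3 left.
urea hydrolysis −: all 3 remaining candidates are consistent.
Pigment −: all 3 remaining candidates are consistent.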